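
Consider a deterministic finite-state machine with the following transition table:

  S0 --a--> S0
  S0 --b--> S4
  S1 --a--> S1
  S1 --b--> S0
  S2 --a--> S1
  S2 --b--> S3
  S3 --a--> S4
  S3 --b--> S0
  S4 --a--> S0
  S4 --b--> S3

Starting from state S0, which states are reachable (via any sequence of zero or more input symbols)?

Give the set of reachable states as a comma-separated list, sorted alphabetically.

Answer: S0, S3, S4

Derivation:
BFS from S0:
  visit S0: S0--a-->S0 (seen), S0--b-->S4 (new)
  visit S4: S4--a-->S0 (seen), S4--b-->S3 (new)
  visit S3: S3--a-->S4 (seen), S3--b-->S0 (seen)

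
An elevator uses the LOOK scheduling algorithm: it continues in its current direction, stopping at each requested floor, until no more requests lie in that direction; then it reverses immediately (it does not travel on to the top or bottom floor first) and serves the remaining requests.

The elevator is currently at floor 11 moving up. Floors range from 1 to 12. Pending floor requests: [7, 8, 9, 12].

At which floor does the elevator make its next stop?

Current floor: 11, direction: up
Requests above: [12]
Requests below: [7, 8, 9]
Moving up and requests lie above → nearest above is min([12]) = 12

Answer: 12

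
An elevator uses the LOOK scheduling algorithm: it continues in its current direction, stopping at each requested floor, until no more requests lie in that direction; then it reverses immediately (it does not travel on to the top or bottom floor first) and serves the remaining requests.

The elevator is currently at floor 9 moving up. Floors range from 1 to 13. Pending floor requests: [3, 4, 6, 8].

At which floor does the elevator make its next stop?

Answer: 8

Derivation:
Current floor: 9, direction: up
Requests above: []
Requests below: [3, 4, 6, 8]
Moving up but no requests above → reverse; nearest below is max([3, 4, 6, 8]) = 8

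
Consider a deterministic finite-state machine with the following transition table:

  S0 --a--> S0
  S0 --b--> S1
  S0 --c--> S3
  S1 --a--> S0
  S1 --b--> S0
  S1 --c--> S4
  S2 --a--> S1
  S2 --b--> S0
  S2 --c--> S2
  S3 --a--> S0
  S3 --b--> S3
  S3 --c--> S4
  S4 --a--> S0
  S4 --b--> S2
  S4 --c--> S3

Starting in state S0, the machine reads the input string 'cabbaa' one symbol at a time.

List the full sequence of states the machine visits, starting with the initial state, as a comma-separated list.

Answer: S0, S3, S0, S1, S0, S0, S0

Derivation:
Start: S0
  read 'c': S0 --c--> S3
  read 'a': S3 --a--> S0
  read 'b': S0 --b--> S1
  read 'b': S1 --b--> S0
  read 'a': S0 --a--> S0
  read 'a': S0 --a--> S0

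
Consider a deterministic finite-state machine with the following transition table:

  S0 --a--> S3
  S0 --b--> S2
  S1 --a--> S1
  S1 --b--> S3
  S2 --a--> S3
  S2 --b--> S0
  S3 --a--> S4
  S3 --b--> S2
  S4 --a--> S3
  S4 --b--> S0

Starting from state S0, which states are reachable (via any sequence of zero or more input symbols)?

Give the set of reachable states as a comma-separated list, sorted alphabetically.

Answer: S0, S2, S3, S4

Derivation:
BFS from S0:
  visit S0: S0--a-->S3 (new), S0--b-->S2 (new)
  visit S3: S3--a-->S4 (new), S3--b-->S2 (seen)
  visit S2: S2--a-->S3 (seen), S2--b-->S0 (seen)
  visit S4: S4--a-->S3 (seen), S4--b-->S0 (seen)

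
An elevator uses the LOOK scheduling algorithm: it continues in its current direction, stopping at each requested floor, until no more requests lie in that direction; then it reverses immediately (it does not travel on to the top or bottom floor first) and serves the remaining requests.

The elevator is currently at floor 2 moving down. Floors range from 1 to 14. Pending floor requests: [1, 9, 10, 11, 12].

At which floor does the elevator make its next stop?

Answer: 1

Derivation:
Current floor: 2, direction: down
Requests above: [9, 10, 11, 12]
Requests below: [1]
Moving down and requests lie below → nearest below is max([1]) = 1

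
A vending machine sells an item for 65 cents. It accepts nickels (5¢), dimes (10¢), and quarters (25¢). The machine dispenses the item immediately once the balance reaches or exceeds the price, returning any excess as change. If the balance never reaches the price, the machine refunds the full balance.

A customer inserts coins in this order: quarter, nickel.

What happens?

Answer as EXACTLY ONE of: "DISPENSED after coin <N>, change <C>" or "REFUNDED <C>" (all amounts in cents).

Price: 65¢
Coin 1 (quarter, 25¢): balance = 25¢
Coin 2 (nickel, 5¢): balance = 30¢
All coins inserted, balance 30¢ < price 65¢ → REFUND 30¢

Answer: REFUNDED 30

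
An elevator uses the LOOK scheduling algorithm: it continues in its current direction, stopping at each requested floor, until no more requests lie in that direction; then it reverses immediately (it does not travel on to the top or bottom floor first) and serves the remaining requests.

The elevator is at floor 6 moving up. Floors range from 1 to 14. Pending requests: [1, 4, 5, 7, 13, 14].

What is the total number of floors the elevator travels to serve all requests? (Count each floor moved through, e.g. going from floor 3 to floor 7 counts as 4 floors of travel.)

Start at floor 6 moving up, LOOK stop order: [7, 13, 14, 5, 4, 1]
  6 → 7: |7-6| = 1, total = 1
  7 → 13: |13-7| = 6, total = 7
  13 → 14: |14-13| = 1, total = 8
  14 → 5: |5-14| = 9, total = 17
  5 → 4: |4-5| = 1, total = 18
  4 → 1: |1-4| = 3, total = 21

Answer: 21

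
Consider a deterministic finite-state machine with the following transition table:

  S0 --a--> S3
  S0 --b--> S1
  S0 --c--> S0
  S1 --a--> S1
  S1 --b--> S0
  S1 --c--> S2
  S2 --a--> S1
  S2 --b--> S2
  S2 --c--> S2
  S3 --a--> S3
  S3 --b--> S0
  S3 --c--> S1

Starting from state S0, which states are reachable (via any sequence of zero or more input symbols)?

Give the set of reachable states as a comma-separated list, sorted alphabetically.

BFS from S0:
  visit S0: S0--a-->S3 (new), S0--b-->S1 (new), S0--c-->S0 (seen)
  visit S3: S3--a-->S3 (seen), S3--b-->S0 (seen), S3--c-->S1 (seen)
  visit S1: S1--a-->S1 (seen), S1--b-->S0 (seen), S1--c-->S2 (new)
  visit S2: S2--a-->S1 (seen), S2--b-->S2 (seen), S2--c-->S2 (seen)

Answer: S0, S1, S2, S3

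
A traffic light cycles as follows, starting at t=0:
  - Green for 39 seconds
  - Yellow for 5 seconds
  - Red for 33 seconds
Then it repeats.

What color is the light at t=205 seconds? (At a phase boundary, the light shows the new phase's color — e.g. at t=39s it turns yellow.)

Cycle length = 39 + 5 + 33 = 77s
t = 205, phase_t = 205 mod 77 = 51
51 >= 44 → RED

Answer: red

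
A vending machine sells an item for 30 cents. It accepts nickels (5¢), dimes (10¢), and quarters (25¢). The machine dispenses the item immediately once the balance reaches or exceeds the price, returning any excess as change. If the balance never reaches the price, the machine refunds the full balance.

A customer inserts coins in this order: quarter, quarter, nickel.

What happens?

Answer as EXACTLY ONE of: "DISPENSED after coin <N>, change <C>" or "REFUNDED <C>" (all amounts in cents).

Price: 30¢
Coin 1 (quarter, 25¢): balance = 25¢
Coin 2 (quarter, 25¢): balance = 50¢
  → balance >= price → DISPENSE, change = 50 - 30 = 20¢

Answer: DISPENSED after coin 2, change 20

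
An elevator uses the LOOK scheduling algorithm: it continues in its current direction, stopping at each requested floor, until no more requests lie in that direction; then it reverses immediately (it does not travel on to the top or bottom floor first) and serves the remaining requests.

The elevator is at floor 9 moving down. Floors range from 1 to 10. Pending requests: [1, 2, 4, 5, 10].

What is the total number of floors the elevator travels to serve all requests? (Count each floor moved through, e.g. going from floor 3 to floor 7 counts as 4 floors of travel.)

Answer: 17

Derivation:
Start at floor 9 moving down, LOOK stop order: [5, 4, 2, 1, 10]
  9 → 5: |5-9| = 4, total = 4
  5 → 4: |4-5| = 1, total = 5
  4 → 2: |2-4| = 2, total = 7
  2 → 1: |1-2| = 1, total = 8
  1 → 10: |10-1| = 9, total = 17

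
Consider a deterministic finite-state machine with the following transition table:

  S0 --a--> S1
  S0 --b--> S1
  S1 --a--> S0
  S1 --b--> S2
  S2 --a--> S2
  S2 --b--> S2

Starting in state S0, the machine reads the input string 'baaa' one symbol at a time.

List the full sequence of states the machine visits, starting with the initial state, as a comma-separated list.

Start: S0
  read 'b': S0 --b--> S1
  read 'a': S1 --a--> S0
  read 'a': S0 --a--> S1
  read 'a': S1 --a--> S0

Answer: S0, S1, S0, S1, S0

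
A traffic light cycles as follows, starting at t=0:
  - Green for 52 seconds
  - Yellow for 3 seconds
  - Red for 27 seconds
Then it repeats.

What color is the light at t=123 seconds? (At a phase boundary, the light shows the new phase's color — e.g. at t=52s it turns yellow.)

Answer: green

Derivation:
Cycle length = 52 + 3 + 27 = 82s
t = 123, phase_t = 123 mod 82 = 41
41 < 52 (green end) → GREEN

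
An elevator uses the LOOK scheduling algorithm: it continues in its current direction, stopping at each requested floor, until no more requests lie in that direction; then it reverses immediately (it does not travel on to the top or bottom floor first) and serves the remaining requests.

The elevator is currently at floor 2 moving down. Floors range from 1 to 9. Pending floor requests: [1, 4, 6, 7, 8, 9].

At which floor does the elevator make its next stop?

Answer: 1

Derivation:
Current floor: 2, direction: down
Requests above: [4, 6, 7, 8, 9]
Requests below: [1]
Moving down and requests lie below → nearest below is max([1]) = 1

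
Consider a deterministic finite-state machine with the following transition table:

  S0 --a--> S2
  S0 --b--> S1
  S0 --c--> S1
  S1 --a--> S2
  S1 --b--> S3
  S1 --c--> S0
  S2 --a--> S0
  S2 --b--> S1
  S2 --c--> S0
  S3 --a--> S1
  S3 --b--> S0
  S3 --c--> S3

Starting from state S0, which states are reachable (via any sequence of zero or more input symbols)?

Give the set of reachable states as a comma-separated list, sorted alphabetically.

Answer: S0, S1, S2, S3

Derivation:
BFS from S0:
  visit S0: S0--a-->S2 (new), S0--b-->S1 (new), S0--c-->S1 (seen)
  visit S2: S2--a-->S0 (seen), S2--b-->S1 (seen), S2--c-->S0 (seen)
  visit S1: S1--a-->S2 (seen), S1--b-->S3 (new), S1--c-->S0 (seen)
  visit S3: S3--a-->S1 (seen), S3--b-->S0 (seen), S3--c-->S3 (seen)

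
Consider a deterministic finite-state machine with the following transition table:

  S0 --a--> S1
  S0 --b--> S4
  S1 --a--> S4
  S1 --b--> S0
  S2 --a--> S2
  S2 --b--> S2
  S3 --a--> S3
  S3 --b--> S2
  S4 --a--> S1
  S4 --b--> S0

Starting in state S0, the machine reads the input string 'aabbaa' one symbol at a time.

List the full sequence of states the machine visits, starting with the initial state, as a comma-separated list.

Answer: S0, S1, S4, S0, S4, S1, S4

Derivation:
Start: S0
  read 'a': S0 --a--> S1
  read 'a': S1 --a--> S4
  read 'b': S4 --b--> S0
  read 'b': S0 --b--> S4
  read 'a': S4 --a--> S1
  read 'a': S1 --a--> S4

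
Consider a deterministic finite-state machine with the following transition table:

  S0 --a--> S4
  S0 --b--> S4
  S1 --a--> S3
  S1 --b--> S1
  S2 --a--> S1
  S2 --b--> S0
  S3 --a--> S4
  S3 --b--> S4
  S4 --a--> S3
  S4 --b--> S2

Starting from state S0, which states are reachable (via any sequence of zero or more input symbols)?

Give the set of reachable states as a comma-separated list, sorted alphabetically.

BFS from S0:
  visit S0: S0--a-->S4 (new), S0--b-->S4 (seen)
  visit S4: S4--a-->S3 (new), S4--b-->S2 (new)
  visit S3: S3--a-->S4 (seen), S3--b-->S4 (seen)
  visit S2: S2--a-->S1 (new), S2--b-->S0 (seen)
  visit S1: S1--a-->S3 (seen), S1--b-->S1 (seen)

Answer: S0, S1, S2, S3, S4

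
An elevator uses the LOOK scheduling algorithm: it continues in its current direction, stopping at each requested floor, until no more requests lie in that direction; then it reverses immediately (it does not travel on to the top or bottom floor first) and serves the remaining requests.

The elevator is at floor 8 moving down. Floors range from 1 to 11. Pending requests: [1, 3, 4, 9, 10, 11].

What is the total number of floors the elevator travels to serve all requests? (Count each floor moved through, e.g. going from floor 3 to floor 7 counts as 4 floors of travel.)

Answer: 17

Derivation:
Start at floor 8 moving down, LOOK stop order: [4, 3, 1, 9, 10, 11]
  8 → 4: |4-8| = 4, total = 4
  4 → 3: |3-4| = 1, total = 5
  3 → 1: |1-3| = 2, total = 7
  1 → 9: |9-1| = 8, total = 15
  9 → 10: |10-9| = 1, total = 16
  10 → 11: |11-10| = 1, total = 17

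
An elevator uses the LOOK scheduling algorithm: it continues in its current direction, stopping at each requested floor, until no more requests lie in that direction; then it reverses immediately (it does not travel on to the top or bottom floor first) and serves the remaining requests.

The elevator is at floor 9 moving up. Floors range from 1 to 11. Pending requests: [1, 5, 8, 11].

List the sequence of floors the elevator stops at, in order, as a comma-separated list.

Current: 9, moving UP
Serve above first (ascending): [11]
Then reverse, serve below (descending): [8, 5, 1]

Answer: 11, 8, 5, 1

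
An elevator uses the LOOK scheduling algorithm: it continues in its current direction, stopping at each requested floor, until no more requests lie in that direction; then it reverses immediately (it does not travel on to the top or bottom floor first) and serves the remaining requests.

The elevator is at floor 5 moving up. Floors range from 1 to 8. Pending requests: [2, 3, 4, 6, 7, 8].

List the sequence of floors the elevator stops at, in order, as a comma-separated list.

Answer: 6, 7, 8, 4, 3, 2

Derivation:
Current: 5, moving UP
Serve above first (ascending): [6, 7, 8]
Then reverse, serve below (descending): [4, 3, 2]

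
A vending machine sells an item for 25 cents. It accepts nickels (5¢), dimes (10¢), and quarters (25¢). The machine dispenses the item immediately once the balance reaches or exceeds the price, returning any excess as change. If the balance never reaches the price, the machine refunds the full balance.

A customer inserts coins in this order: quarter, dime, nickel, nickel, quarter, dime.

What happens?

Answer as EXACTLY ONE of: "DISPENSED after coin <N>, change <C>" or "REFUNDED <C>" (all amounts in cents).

Price: 25¢
Coin 1 (quarter, 25¢): balance = 25¢
  → balance >= price → DISPENSE, change = 25 - 25 = 0¢

Answer: DISPENSED after coin 1, change 0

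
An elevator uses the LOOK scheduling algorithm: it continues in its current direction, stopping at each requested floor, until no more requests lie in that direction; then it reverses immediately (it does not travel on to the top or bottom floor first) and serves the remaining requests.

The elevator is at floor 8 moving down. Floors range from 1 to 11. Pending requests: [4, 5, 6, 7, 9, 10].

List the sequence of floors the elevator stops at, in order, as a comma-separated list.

Answer: 7, 6, 5, 4, 9, 10

Derivation:
Current: 8, moving DOWN
Serve below first (descending): [7, 6, 5, 4]
Then reverse, serve above (ascending): [9, 10]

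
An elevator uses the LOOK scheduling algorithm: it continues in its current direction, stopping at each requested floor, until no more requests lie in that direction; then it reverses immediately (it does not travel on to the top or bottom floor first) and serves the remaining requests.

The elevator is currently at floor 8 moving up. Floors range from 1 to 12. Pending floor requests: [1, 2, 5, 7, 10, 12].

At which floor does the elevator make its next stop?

Answer: 10

Derivation:
Current floor: 8, direction: up
Requests above: [10, 12]
Requests below: [1, 2, 5, 7]
Moving up and requests lie above → nearest above is min([10, 12]) = 10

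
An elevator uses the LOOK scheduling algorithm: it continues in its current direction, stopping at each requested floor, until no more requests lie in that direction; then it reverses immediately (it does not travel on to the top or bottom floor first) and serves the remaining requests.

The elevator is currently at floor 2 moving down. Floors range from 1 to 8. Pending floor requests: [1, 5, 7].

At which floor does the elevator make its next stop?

Answer: 1

Derivation:
Current floor: 2, direction: down
Requests above: [5, 7]
Requests below: [1]
Moving down and requests lie below → nearest below is max([1]) = 1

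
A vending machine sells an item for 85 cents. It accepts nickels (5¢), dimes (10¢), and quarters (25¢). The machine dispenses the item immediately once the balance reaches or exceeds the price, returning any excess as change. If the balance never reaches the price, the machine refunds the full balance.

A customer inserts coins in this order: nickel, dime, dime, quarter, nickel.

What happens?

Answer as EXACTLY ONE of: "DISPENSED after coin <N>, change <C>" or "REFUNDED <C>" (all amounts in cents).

Answer: REFUNDED 55

Derivation:
Price: 85¢
Coin 1 (nickel, 5¢): balance = 5¢
Coin 2 (dime, 10¢): balance = 15¢
Coin 3 (dime, 10¢): balance = 25¢
Coin 4 (quarter, 25¢): balance = 50¢
Coin 5 (nickel, 5¢): balance = 55¢
All coins inserted, balance 55¢ < price 85¢ → REFUND 55¢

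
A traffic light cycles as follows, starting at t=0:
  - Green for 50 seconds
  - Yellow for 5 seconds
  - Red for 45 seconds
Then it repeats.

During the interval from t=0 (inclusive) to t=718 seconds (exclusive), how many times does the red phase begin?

Answer: 7

Derivation:
Cycle = 50+5+45 = 100s
red phase starts at t = k*100 + 55 for k=0,1,2,...
Need k*100+55 < 718 → k < 6.630
k ∈ {0, ..., 6} → 7 starts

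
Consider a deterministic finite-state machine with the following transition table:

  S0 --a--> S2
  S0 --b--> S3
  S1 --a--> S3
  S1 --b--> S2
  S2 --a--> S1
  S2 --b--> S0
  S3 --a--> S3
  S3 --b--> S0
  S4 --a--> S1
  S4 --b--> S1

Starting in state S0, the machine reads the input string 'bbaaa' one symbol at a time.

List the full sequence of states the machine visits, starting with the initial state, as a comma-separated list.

Answer: S0, S3, S0, S2, S1, S3

Derivation:
Start: S0
  read 'b': S0 --b--> S3
  read 'b': S3 --b--> S0
  read 'a': S0 --a--> S2
  read 'a': S2 --a--> S1
  read 'a': S1 --a--> S3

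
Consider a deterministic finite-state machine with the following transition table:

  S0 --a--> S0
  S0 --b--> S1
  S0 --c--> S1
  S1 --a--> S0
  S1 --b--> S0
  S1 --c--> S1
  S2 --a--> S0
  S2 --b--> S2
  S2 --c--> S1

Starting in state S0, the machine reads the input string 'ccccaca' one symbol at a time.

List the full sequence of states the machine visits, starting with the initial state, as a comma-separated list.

Start: S0
  read 'c': S0 --c--> S1
  read 'c': S1 --c--> S1
  read 'c': S1 --c--> S1
  read 'c': S1 --c--> S1
  read 'a': S1 --a--> S0
  read 'c': S0 --c--> S1
  read 'a': S1 --a--> S0

Answer: S0, S1, S1, S1, S1, S0, S1, S0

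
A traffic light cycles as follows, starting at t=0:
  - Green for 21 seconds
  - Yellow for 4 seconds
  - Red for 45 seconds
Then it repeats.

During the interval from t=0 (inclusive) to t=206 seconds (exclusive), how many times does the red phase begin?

Answer: 3

Derivation:
Cycle = 21+4+45 = 70s
red phase starts at t = k*70 + 25 for k=0,1,2,...
Need k*70+25 < 206 → k < 2.586
k ∈ {0, ..., 2} → 3 starts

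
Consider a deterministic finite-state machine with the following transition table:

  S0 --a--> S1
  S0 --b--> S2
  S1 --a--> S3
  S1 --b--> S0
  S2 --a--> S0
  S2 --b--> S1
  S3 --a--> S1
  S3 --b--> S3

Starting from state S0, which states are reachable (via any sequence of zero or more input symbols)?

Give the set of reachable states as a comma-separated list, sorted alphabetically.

BFS from S0:
  visit S0: S0--a-->S1 (new), S0--b-->S2 (new)
  visit S1: S1--a-->S3 (new), S1--b-->S0 (seen)
  visit S2: S2--a-->S0 (seen), S2--b-->S1 (seen)
  visit S3: S3--a-->S1 (seen), S3--b-->S3 (seen)

Answer: S0, S1, S2, S3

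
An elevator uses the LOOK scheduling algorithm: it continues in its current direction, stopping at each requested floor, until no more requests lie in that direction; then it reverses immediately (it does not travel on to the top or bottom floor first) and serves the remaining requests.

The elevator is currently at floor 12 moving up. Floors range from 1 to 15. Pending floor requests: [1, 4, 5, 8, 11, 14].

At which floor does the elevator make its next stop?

Answer: 14

Derivation:
Current floor: 12, direction: up
Requests above: [14]
Requests below: [1, 4, 5, 8, 11]
Moving up and requests lie above → nearest above is min([14]) = 14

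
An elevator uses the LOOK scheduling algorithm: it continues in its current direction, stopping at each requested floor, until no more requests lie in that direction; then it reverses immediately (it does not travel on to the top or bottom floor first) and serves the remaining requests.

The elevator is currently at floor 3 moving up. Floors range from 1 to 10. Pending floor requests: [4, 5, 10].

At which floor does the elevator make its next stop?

Answer: 4

Derivation:
Current floor: 3, direction: up
Requests above: [4, 5, 10]
Requests below: []
Moving up and requests lie above → nearest above is min([4, 5, 10]) = 4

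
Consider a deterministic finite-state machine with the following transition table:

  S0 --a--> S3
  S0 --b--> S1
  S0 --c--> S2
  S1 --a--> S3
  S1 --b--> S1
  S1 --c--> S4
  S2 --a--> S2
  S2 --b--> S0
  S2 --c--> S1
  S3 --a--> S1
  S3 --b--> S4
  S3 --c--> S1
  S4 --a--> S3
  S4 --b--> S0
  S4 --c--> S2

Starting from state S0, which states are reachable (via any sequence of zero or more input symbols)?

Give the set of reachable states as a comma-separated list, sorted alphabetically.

Answer: S0, S1, S2, S3, S4

Derivation:
BFS from S0:
  visit S0: S0--a-->S3 (new), S0--b-->S1 (new), S0--c-->S2 (new)
  visit S3: S3--a-->S1 (seen), S3--b-->S4 (new), S3--c-->S1 (seen)
  visit S1: S1--a-->S3 (seen), S1--b-->S1 (seen), S1--c-->S4 (seen)
  visit S2: S2--a-->S2 (seen), S2--b-->S0 (seen), S2--c-->S1 (seen)
  visit S4: S4--a-->S3 (seen), S4--b-->S0 (seen), S4--c-->S2 (seen)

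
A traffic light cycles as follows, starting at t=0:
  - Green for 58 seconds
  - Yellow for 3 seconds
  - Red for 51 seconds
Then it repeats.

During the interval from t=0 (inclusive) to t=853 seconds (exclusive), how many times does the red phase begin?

Answer: 8

Derivation:
Cycle = 58+3+51 = 112s
red phase starts at t = k*112 + 61 for k=0,1,2,...
Need k*112+61 < 853 → k < 7.071
k ∈ {0, ..., 7} → 8 starts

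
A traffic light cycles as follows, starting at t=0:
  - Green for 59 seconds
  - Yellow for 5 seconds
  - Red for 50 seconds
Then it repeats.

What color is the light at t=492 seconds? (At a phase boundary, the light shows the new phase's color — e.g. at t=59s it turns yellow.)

Cycle length = 59 + 5 + 50 = 114s
t = 492, phase_t = 492 mod 114 = 36
36 < 59 (green end) → GREEN

Answer: green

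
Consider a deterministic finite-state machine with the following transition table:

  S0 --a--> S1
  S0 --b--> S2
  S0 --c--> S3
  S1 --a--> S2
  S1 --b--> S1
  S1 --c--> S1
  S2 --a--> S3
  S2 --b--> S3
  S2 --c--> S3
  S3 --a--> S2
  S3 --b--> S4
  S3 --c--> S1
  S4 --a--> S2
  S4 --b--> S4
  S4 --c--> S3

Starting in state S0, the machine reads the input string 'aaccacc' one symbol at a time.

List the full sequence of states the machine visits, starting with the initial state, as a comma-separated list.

Answer: S0, S1, S2, S3, S1, S2, S3, S1

Derivation:
Start: S0
  read 'a': S0 --a--> S1
  read 'a': S1 --a--> S2
  read 'c': S2 --c--> S3
  read 'c': S3 --c--> S1
  read 'a': S1 --a--> S2
  read 'c': S2 --c--> S3
  read 'c': S3 --c--> S1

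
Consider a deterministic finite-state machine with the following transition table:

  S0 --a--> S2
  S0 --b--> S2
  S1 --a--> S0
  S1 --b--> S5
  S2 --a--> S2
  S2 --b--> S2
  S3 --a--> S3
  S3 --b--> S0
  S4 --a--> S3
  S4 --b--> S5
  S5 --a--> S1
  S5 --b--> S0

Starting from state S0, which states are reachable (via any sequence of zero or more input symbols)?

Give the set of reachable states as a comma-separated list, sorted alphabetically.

Answer: S0, S2

Derivation:
BFS from S0:
  visit S0: S0--a-->S2 (new), S0--b-->S2 (seen)
  visit S2: S2--a-->S2 (seen), S2--b-->S2 (seen)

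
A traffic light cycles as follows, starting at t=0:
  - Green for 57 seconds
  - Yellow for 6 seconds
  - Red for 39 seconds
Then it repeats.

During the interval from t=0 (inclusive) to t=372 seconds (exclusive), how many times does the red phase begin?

Answer: 4

Derivation:
Cycle = 57+6+39 = 102s
red phase starts at t = k*102 + 63 for k=0,1,2,...
Need k*102+63 < 372 → k < 3.029
k ∈ {0, ..., 3} → 4 starts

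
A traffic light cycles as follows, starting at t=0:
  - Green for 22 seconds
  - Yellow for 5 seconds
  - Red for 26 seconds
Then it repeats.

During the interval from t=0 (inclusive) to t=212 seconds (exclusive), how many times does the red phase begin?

Answer: 4

Derivation:
Cycle = 22+5+26 = 53s
red phase starts at t = k*53 + 27 for k=0,1,2,...
Need k*53+27 < 212 → k < 3.491
k ∈ {0, ..., 3} → 4 starts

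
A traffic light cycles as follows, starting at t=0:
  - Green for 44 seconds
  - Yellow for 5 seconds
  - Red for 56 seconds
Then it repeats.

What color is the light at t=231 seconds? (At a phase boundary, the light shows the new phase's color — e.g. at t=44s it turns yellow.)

Answer: green

Derivation:
Cycle length = 44 + 5 + 56 = 105s
t = 231, phase_t = 231 mod 105 = 21
21 < 44 (green end) → GREEN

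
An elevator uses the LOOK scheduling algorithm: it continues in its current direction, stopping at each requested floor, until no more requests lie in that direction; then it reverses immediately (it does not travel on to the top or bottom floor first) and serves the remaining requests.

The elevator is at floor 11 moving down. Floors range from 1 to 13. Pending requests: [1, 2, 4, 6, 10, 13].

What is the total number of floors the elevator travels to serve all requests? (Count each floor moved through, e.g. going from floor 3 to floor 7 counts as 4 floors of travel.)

Answer: 22

Derivation:
Start at floor 11 moving down, LOOK stop order: [10, 6, 4, 2, 1, 13]
  11 → 10: |10-11| = 1, total = 1
  10 → 6: |6-10| = 4, total = 5
  6 → 4: |4-6| = 2, total = 7
  4 → 2: |2-4| = 2, total = 9
  2 → 1: |1-2| = 1, total = 10
  1 → 13: |13-1| = 12, total = 22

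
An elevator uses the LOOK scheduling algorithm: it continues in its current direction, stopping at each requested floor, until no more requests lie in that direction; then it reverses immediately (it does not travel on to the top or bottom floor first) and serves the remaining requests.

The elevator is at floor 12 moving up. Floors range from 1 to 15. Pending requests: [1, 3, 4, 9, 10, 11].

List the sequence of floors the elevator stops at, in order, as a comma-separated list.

Current: 12, moving UP
Serve above first (ascending): []
Then reverse, serve below (descending): [11, 10, 9, 4, 3, 1]

Answer: 11, 10, 9, 4, 3, 1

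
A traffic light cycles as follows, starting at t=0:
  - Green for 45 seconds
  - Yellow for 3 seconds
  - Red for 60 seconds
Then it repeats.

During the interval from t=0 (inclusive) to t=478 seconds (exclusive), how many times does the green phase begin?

Cycle = 45+3+60 = 108s
green phase starts at t = k*108 + 0 for k=0,1,2,...
Need k*108+0 < 478 → k < 4.426
k ∈ {0, ..., 4} → 5 starts

Answer: 5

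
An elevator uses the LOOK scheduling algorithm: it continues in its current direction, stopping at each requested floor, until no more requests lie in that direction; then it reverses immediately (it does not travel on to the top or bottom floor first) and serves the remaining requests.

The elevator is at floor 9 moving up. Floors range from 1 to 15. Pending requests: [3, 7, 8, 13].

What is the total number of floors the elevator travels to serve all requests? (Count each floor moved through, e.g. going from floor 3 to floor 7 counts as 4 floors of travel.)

Start at floor 9 moving up, LOOK stop order: [13, 8, 7, 3]
  9 → 13: |13-9| = 4, total = 4
  13 → 8: |8-13| = 5, total = 9
  8 → 7: |7-8| = 1, total = 10
  7 → 3: |3-7| = 4, total = 14

Answer: 14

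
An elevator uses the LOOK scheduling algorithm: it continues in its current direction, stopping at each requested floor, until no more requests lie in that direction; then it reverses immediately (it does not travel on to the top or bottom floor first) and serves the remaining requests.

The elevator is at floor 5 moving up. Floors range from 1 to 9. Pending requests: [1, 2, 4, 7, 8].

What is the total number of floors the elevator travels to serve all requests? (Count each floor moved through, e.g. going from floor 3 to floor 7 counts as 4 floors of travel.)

Start at floor 5 moving up, LOOK stop order: [7, 8, 4, 2, 1]
  5 → 7: |7-5| = 2, total = 2
  7 → 8: |8-7| = 1, total = 3
  8 → 4: |4-8| = 4, total = 7
  4 → 2: |2-4| = 2, total = 9
  2 → 1: |1-2| = 1, total = 10

Answer: 10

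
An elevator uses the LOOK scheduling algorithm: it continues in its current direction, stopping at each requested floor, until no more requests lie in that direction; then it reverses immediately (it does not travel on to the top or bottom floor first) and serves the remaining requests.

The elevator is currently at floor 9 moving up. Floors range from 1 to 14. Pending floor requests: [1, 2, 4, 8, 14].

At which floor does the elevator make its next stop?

Current floor: 9, direction: up
Requests above: [14]
Requests below: [1, 2, 4, 8]
Moving up and requests lie above → nearest above is min([14]) = 14

Answer: 14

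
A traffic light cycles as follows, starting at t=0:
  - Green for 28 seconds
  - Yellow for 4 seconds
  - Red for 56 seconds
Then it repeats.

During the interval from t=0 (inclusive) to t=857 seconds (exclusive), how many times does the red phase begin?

Cycle = 28+4+56 = 88s
red phase starts at t = k*88 + 32 for k=0,1,2,...
Need k*88+32 < 857 → k < 9.375
k ∈ {0, ..., 9} → 10 starts

Answer: 10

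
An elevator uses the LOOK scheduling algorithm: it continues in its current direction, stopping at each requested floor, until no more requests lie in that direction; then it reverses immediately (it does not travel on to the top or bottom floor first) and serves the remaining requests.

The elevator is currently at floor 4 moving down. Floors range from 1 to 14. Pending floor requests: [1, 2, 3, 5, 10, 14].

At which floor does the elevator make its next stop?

Answer: 3

Derivation:
Current floor: 4, direction: down
Requests above: [5, 10, 14]
Requests below: [1, 2, 3]
Moving down and requests lie below → nearest below is max([1, 2, 3]) = 3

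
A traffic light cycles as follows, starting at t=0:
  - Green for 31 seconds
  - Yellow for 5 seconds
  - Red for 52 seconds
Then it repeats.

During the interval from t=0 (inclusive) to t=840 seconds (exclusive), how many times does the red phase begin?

Cycle = 31+5+52 = 88s
red phase starts at t = k*88 + 36 for k=0,1,2,...
Need k*88+36 < 840 → k < 9.136
k ∈ {0, ..., 9} → 10 starts

Answer: 10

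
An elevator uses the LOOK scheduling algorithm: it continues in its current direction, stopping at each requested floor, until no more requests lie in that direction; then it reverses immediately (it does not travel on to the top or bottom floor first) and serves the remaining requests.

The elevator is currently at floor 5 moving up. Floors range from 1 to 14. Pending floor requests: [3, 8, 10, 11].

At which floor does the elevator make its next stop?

Current floor: 5, direction: up
Requests above: [8, 10, 11]
Requests below: [3]
Moving up and requests lie above → nearest above is min([8, 10, 11]) = 8

Answer: 8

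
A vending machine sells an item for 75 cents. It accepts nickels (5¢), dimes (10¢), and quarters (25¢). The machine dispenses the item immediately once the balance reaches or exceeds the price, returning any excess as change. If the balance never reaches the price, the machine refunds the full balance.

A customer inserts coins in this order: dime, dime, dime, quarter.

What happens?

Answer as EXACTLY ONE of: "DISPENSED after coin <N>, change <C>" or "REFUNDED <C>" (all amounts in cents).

Price: 75¢
Coin 1 (dime, 10¢): balance = 10¢
Coin 2 (dime, 10¢): balance = 20¢
Coin 3 (dime, 10¢): balance = 30¢
Coin 4 (quarter, 25¢): balance = 55¢
All coins inserted, balance 55¢ < price 75¢ → REFUND 55¢

Answer: REFUNDED 55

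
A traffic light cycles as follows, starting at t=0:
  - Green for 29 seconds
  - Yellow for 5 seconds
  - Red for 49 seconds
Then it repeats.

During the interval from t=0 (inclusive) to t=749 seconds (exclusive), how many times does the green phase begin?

Cycle = 29+5+49 = 83s
green phase starts at t = k*83 + 0 for k=0,1,2,...
Need k*83+0 < 749 → k < 9.024
k ∈ {0, ..., 9} → 10 starts

Answer: 10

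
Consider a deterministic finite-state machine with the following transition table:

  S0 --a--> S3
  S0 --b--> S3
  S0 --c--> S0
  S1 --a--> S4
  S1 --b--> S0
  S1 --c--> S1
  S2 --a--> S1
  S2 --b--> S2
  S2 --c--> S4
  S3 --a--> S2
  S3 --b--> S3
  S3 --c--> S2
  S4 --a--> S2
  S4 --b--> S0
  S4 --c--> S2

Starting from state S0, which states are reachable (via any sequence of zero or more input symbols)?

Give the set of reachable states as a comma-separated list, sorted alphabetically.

BFS from S0:
  visit S0: S0--a-->S3 (new), S0--b-->S3 (seen), S0--c-->S0 (seen)
  visit S3: S3--a-->S2 (new), S3--b-->S3 (seen), S3--c-->S2 (seen)
  visit S2: S2--a-->S1 (new), S2--b-->S2 (seen), S2--c-->S4 (new)
  visit S1: S1--a-->S4 (seen), S1--b-->S0 (seen), S1--c-->S1 (seen)
  visit S4: S4--a-->S2 (seen), S4--b-->S0 (seen), S4--c-->S2 (seen)

Answer: S0, S1, S2, S3, S4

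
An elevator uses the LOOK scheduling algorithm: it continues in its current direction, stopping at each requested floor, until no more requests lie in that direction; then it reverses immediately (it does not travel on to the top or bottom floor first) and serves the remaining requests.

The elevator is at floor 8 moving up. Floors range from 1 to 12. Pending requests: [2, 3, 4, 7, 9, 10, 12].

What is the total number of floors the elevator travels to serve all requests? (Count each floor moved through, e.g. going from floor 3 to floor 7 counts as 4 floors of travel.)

Answer: 14

Derivation:
Start at floor 8 moving up, LOOK stop order: [9, 10, 12, 7, 4, 3, 2]
  8 → 9: |9-8| = 1, total = 1
  9 → 10: |10-9| = 1, total = 2
  10 → 12: |12-10| = 2, total = 4
  12 → 7: |7-12| = 5, total = 9
  7 → 4: |4-7| = 3, total = 12
  4 → 3: |3-4| = 1, total = 13
  3 → 2: |2-3| = 1, total = 14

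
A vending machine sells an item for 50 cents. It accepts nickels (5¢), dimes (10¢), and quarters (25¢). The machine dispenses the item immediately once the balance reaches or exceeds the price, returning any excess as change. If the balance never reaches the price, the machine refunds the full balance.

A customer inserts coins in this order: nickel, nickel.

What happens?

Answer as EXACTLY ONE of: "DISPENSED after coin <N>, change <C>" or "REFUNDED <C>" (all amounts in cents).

Answer: REFUNDED 10

Derivation:
Price: 50¢
Coin 1 (nickel, 5¢): balance = 5¢
Coin 2 (nickel, 5¢): balance = 10¢
All coins inserted, balance 10¢ < price 50¢ → REFUND 10¢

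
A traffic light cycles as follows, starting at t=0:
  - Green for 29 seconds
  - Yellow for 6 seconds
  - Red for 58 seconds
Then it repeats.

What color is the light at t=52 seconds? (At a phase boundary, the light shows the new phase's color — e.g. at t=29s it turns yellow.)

Answer: red

Derivation:
Cycle length = 29 + 6 + 58 = 93s
t = 52, phase_t = 52 mod 93 = 52
52 >= 35 → RED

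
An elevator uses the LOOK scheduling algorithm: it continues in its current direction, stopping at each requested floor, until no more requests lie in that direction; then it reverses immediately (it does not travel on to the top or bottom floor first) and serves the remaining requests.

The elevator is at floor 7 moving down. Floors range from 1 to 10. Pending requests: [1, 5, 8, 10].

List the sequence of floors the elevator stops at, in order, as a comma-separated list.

Current: 7, moving DOWN
Serve below first (descending): [5, 1]
Then reverse, serve above (ascending): [8, 10]

Answer: 5, 1, 8, 10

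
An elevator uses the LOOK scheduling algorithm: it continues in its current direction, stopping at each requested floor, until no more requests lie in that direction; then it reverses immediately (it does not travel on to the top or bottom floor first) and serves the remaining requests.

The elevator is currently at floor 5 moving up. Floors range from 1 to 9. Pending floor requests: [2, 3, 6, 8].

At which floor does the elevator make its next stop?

Answer: 6

Derivation:
Current floor: 5, direction: up
Requests above: [6, 8]
Requests below: [2, 3]
Moving up and requests lie above → nearest above is min([6, 8]) = 6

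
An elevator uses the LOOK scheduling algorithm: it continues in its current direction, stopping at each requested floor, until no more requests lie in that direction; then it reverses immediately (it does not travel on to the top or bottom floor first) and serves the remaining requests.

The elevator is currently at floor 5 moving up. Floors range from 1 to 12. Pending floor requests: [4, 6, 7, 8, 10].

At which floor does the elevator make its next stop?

Current floor: 5, direction: up
Requests above: [6, 7, 8, 10]
Requests below: [4]
Moving up and requests lie above → nearest above is min([6, 7, 8, 10]) = 6

Answer: 6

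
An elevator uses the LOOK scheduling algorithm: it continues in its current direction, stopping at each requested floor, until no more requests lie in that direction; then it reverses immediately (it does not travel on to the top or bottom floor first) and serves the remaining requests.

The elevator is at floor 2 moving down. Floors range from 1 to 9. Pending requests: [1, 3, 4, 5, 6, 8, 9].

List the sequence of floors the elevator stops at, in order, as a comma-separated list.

Current: 2, moving DOWN
Serve below first (descending): [1]
Then reverse, serve above (ascending): [3, 4, 5, 6, 8, 9]

Answer: 1, 3, 4, 5, 6, 8, 9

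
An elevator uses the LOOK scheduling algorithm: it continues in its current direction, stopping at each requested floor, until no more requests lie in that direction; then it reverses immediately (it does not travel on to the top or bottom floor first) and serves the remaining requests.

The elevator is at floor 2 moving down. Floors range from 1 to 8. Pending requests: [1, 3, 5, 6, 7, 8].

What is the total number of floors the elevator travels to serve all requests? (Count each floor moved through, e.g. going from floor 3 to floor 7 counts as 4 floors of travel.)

Start at floor 2 moving down, LOOK stop order: [1, 3, 5, 6, 7, 8]
  2 → 1: |1-2| = 1, total = 1
  1 → 3: |3-1| = 2, total = 3
  3 → 5: |5-3| = 2, total = 5
  5 → 6: |6-5| = 1, total = 6
  6 → 7: |7-6| = 1, total = 7
  7 → 8: |8-7| = 1, total = 8

Answer: 8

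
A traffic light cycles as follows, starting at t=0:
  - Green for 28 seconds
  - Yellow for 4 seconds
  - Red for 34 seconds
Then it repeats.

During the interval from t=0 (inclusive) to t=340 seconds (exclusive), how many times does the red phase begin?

Cycle = 28+4+34 = 66s
red phase starts at t = k*66 + 32 for k=0,1,2,...
Need k*66+32 < 340 → k < 4.667
k ∈ {0, ..., 4} → 5 starts

Answer: 5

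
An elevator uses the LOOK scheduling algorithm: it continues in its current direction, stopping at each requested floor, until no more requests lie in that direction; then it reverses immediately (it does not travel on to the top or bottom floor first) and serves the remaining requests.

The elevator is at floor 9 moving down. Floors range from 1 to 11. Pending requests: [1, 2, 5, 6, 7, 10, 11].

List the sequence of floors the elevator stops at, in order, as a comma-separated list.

Answer: 7, 6, 5, 2, 1, 10, 11

Derivation:
Current: 9, moving DOWN
Serve below first (descending): [7, 6, 5, 2, 1]
Then reverse, serve above (ascending): [10, 11]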